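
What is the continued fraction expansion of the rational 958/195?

Run the Euclidean algorithm on 958 and 195; the successive quotients are the partial quotients a_0, a_1, ... (each step inverts the fractional part left over by the previous one):
  958 = 4*195 + 178, so a_0 = 4.
  195 = 1*178 + 17, so a_1 = 1.
  178 = 10*17 + 8, so a_2 = 10.
  17 = 2*8 + 1, so a_3 = 2.
  8 = 8*1 + 0, so a_4 = 8.
The remainder reaches 0 after 5 divisions, so the expansion has 5 partial quotients, read off in order.

[4; 1, 10, 2, 8]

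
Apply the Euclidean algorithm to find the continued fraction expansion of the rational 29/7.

[4; 7]

Run the Euclidean algorithm on 29 and 7; the successive quotients are the partial quotients a_0, a_1, ... (each step inverts the fractional part left over by the previous one):
  29 = 4*7 + 1, so a_0 = 4.
  7 = 7*1 + 0, so a_1 = 7.
The remainder reaches 0 after 2 divisions, so the expansion has 2 partial quotients, read off in order.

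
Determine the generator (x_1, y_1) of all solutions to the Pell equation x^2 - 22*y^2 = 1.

First expand sqrt(22) as a continued fraction. With x_i = (sqrt(22) + m_i)/d_i and (m_0, d_0) = (0, 1): a_0 = floor(sqrt(22)) = 4, since 4^2 = 16 <= 22 < 25 = 5^2.
Iterate m_{i+1} = d_i*a_i - m_i, d_{i+1} = (22 - m_{i+1}^2)/d_i, a_{i+1} = floor((a_0 + m_{i+1})/d_{i+1}):
  m_1 = 1*4 - 0 = 4, d_1 = (22 - 4^2)/1 = 6/1 = 6, a_1 = floor((4 + 4)/6) = 1.
  m_2 = 6*1 - 4 = 2, d_2 = (22 - 2^2)/6 = 18/6 = 3, a_2 = floor((4 + 2)/3) = 2.
  m_3 = 3*2 - 2 = 4, d_3 = (22 - 4^2)/3 = 6/3 = 2, a_3 = floor((4 + 4)/2) = 4.
  m_4 = 2*4 - 4 = 4, d_4 = (22 - 4^2)/2 = 6/2 = 3, a_4 = floor((4 + 4)/3) = 2.
  m_5 = 3*2 - 4 = 2, d_5 = (22 - 2^2)/3 = 18/3 = 6, a_5 = floor((4 + 2)/6) = 1.
  m_6 = 6*1 - 2 = 4, d_6 = (22 - 4^2)/6 = 6/6 = 1, a_6 = floor((4 + 4)/1) = 8.
  m_7 = 1*8 - 4 = 4, d_7 = (22 - 4^2)/1 = 6/1 = 6: (m_7, d_7) = (m_1, d_1) = (4, 6), so from here the quotients repeat a_1, ..., a_6; the period length is 6.
So sqrt(22) = [4; (1, 2, 4, 2, 1, 8)] with period length k = 6.
k is even, so the fundamental solution of x^2 - 22y^2 = 1 is (p_{k-1}, q_{k-1}) = (p_5, q_5); compute convergents through index 5.
Convergents (p_i = a_i*p_{i-1} + p_{i-2}, q_i = a_i*q_{i-1} + q_{i-2} with p_{-2}=0, p_{-1}=1, q_{-2}=1, q_{-1}=0):
  i=0: a_0=4, p_0 = 4*1 + 0 = 4, q_0 = 4*0 + 1 = 1.
  i=1: a_1=1, p_1 = 1*4 + 1 = 5, q_1 = 1*1 + 0 = 1.
  i=2: a_2=2, p_2 = 2*5 + 4 = 14, q_2 = 2*1 + 1 = 3.
  i=3: a_3=4, p_3 = 4*14 + 5 = 61, q_3 = 4*3 + 1 = 13.
  i=4: a_4=2, p_4 = 2*61 + 14 = 136, q_4 = 2*13 + 3 = 29.
  i=5: a_5=1, p_5 = 1*136 + 61 = 197, q_5 = 1*29 + 13 = 42.
Check: 197^2 - 22*42^2 = 38809 - 38808 = 1, so (x, y) = (197, 42) solves the equation, and by the theorem it is the least positive solution.

(x, y) = (197, 42)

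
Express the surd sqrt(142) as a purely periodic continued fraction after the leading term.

Write x_i = (sqrt(142) + m_i)/d_i with (m_0, d_0) = (0, 1). a_0 = floor(sqrt(142)) = 11, since 11^2 = 121 <= 142 < 144 = 12^2.
Iterate m_{i+1} = d_i*a_i - m_i, d_{i+1} = (142 - m_{i+1}^2)/d_i, a_{i+1} = floor((a_0 + m_{i+1})/d_{i+1}):
  m_1 = 1*11 - 0 = 11, d_1 = (142 - 11^2)/1 = 21/1 = 21, a_1 = floor((11 + 11)/21) = 1.
  m_2 = 21*1 - 11 = 10, d_2 = (142 - 10^2)/21 = 42/21 = 2, a_2 = floor((11 + 10)/2) = 10.
  m_3 = 2*10 - 10 = 10, d_3 = (142 - 10^2)/2 = 42/2 = 21, a_3 = floor((11 + 10)/21) = 1.
  m_4 = 21*1 - 10 = 11, d_4 = (142 - 11^2)/21 = 21/21 = 1, a_4 = floor((11 + 11)/1) = 22.
  m_5 = 1*22 - 11 = 11, d_5 = (142 - 11^2)/1 = 21/1 = 21: (m_5, d_5) = (m_1, d_1) = (11, 21), so from here the quotients repeat a_1, ..., a_4; the period length is 4.
Hence the expansion of sqrt(142) is a_0 = 11 followed by the repeating block 1, 10, 1, 22 (period 4).

[11; (1, 10, 1, 22)]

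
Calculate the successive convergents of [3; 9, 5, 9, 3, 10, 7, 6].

3/1, 28/9, 143/46, 1315/423, 4088/1315, 42195/13573, 299453/96326, 1838913/591529

Using the convergent recurrence p_i = a_i*p_{i-1} + p_{i-2}, q_i = a_i*q_{i-1} + q_{i-2} with p_{-2}=0, p_{-1}=1, q_{-2}=1, q_{-1}=0:
  i=0: a_0=3, p_0 = 3*1 + 0 = 3, q_0 = 3*0 + 1 = 1.
  i=1: a_1=9, p_1 = 9*3 + 1 = 28, q_1 = 9*1 + 0 = 9.
  i=2: a_2=5, p_2 = 5*28 + 3 = 143, q_2 = 5*9 + 1 = 46.
  i=3: a_3=9, p_3 = 9*143 + 28 = 1315, q_3 = 9*46 + 9 = 423.
  i=4: a_4=3, p_4 = 3*1315 + 143 = 4088, q_4 = 3*423 + 46 = 1315.
  i=5: a_5=10, p_5 = 10*4088 + 1315 = 42195, q_5 = 10*1315 + 423 = 13573.
  i=6: a_6=7, p_6 = 7*42195 + 4088 = 299453, q_6 = 7*13573 + 1315 = 96326.
  i=7: a_7=6, p_7 = 6*299453 + 42195 = 1838913, q_7 = 6*96326 + 13573 = 591529.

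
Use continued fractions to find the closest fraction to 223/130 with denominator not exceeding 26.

Expand x = 223/130 as a continued fraction with the Euclidean algorithm:
  223 = 1*130 + 93, so a_0 = 1.
  130 = 1*93 + 37, so a_1 = 1.
  93 = 2*37 + 19, so a_2 = 2.
  37 = 1*19 + 18, so a_3 = 1.
  19 = 1*18 + 1, so a_4 = 1.
  18 = 18*1 + 0, so a_5 = 18.
so x = [1; 1, 2, 1, 1, 18].
Convergents (p_i = a_i*p_{i-1} + p_{i-2}, q_i = a_i*q_{i-1} + q_{i-2} with p_{-2}=0, p_{-1}=1, q_{-2}=1, q_{-1}=0), until the denominator exceeds 26:
  i=0: a_0=1, p_0 = 1*1 + 0 = 1, q_0 = 1*0 + 1 = 1.
  i=1: a_1=1, p_1 = 1*1 + 1 = 2, q_1 = 1*1 + 0 = 1.
  i=2: a_2=2, p_2 = 2*2 + 1 = 5, q_2 = 2*1 + 1 = 3.
  i=3: a_3=1, p_3 = 1*5 + 2 = 7, q_3 = 1*3 + 1 = 4.
  i=4: a_4=1, p_4 = 1*7 + 5 = 12, q_4 = 1*4 + 3 = 7.
  i=5: a_5=18, p_5 = 18*12 + 7 = 223, q_5 = 18*7 + 4 = 130.
q_5 = 130 > 26, so the last convergent with denominator <= 26 is p_4/q_4 = 12/7.
The closest fraction with denominator <= 26 is either p_4/q_4 or the intermediate fraction (k*p_4 + p_3)/(k*q_4 + q_3) with the largest k >= 1 whose denominator stays <= 26; these approach x as k grows, and every other convergent or intermediate fraction in range is farther away.
Largest k: floor((26 - q_3)/q_4) = floor((26 - 4)/7) = 3.
That gives (3*12 + 7)/(3*7 + 4) = 43/25.
Compare the errors: |x - 12/7| = |223*7 - 12*130|/(130*7) = 1/910, and |x - 43/25| = |223*25 - 43*130|/(130*25) = 15/3250.
Cross-multiplying, 1*3250 = 3250 < 13650 = 15*910, so 1/910 is smaller: the convergent 12/7 is closer to x than 43/25.

12/7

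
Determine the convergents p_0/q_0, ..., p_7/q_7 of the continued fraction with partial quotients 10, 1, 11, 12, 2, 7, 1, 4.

Using the convergent recurrence p_i = a_i*p_{i-1} + p_{i-2}, q_i = a_i*q_{i-1} + q_{i-2} with p_{-2}=0, p_{-1}=1, q_{-2}=1, q_{-1}=0:
  i=0: a_0=10, p_0 = 10*1 + 0 = 10, q_0 = 10*0 + 1 = 1.
  i=1: a_1=1, p_1 = 1*10 + 1 = 11, q_1 = 1*1 + 0 = 1.
  i=2: a_2=11, p_2 = 11*11 + 10 = 131, q_2 = 11*1 + 1 = 12.
  i=3: a_3=12, p_3 = 12*131 + 11 = 1583, q_3 = 12*12 + 1 = 145.
  i=4: a_4=2, p_4 = 2*1583 + 131 = 3297, q_4 = 2*145 + 12 = 302.
  i=5: a_5=7, p_5 = 7*3297 + 1583 = 24662, q_5 = 7*302 + 145 = 2259.
  i=6: a_6=1, p_6 = 1*24662 + 3297 = 27959, q_6 = 1*2259 + 302 = 2561.
  i=7: a_7=4, p_7 = 4*27959 + 24662 = 136498, q_7 = 4*2561 + 2259 = 12503.

10/1, 11/1, 131/12, 1583/145, 3297/302, 24662/2259, 27959/2561, 136498/12503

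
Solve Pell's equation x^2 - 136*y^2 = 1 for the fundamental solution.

First expand sqrt(136) as a continued fraction. With x_i = (sqrt(136) + m_i)/d_i and (m_0, d_0) = (0, 1): a_0 = floor(sqrt(136)) = 11, since 11^2 = 121 <= 136 < 144 = 12^2.
Iterate m_{i+1} = d_i*a_i - m_i, d_{i+1} = (136 - m_{i+1}^2)/d_i, a_{i+1} = floor((a_0 + m_{i+1})/d_{i+1}):
  m_1 = 1*11 - 0 = 11, d_1 = (136 - 11^2)/1 = 15/1 = 15, a_1 = floor((11 + 11)/15) = 1.
  m_2 = 15*1 - 11 = 4, d_2 = (136 - 4^2)/15 = 120/15 = 8, a_2 = floor((11 + 4)/8) = 1.
  m_3 = 8*1 - 4 = 4, d_3 = (136 - 4^2)/8 = 120/8 = 15, a_3 = floor((11 + 4)/15) = 1.
  m_4 = 15*1 - 4 = 11, d_4 = (136 - 11^2)/15 = 15/15 = 1, a_4 = floor((11 + 11)/1) = 22.
  m_5 = 1*22 - 11 = 11, d_5 = (136 - 11^2)/1 = 15/1 = 15: (m_5, d_5) = (m_1, d_1) = (11, 15), so from here the quotients repeat a_1, ..., a_4; the period length is 4.
So sqrt(136) = [11; (1, 1, 1, 22)] with period length k = 4.
k is even, so the fundamental solution of x^2 - 136y^2 = 1 is (p_{k-1}, q_{k-1}) = (p_3, q_3); compute convergents through index 3.
Convergents (p_i = a_i*p_{i-1} + p_{i-2}, q_i = a_i*q_{i-1} + q_{i-2} with p_{-2}=0, p_{-1}=1, q_{-2}=1, q_{-1}=0):
  i=0: a_0=11, p_0 = 11*1 + 0 = 11, q_0 = 11*0 + 1 = 1.
  i=1: a_1=1, p_1 = 1*11 + 1 = 12, q_1 = 1*1 + 0 = 1.
  i=2: a_2=1, p_2 = 1*12 + 11 = 23, q_2 = 1*1 + 1 = 2.
  i=3: a_3=1, p_3 = 1*23 + 12 = 35, q_3 = 1*2 + 1 = 3.
Check: 35^2 - 136*3^2 = 1225 - 1224 = 1, so (x, y) = (35, 3) solves the equation, and by the theorem it is the least positive solution.

(x, y) = (35, 3)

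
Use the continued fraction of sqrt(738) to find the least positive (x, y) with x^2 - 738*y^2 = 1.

(x, y) = (163, 6)

First expand sqrt(738) as a continued fraction. With x_i = (sqrt(738) + m_i)/d_i and (m_0, d_0) = (0, 1): a_0 = floor(sqrt(738)) = 27, since 27^2 = 729 <= 738 < 784 = 28^2.
Iterate m_{i+1} = d_i*a_i - m_i, d_{i+1} = (738 - m_{i+1}^2)/d_i, a_{i+1} = floor((a_0 + m_{i+1})/d_{i+1}):
  m_1 = 1*27 - 0 = 27, d_1 = (738 - 27^2)/1 = 9/1 = 9, a_1 = floor((27 + 27)/9) = 6.
  m_2 = 9*6 - 27 = 27, d_2 = (738 - 27^2)/9 = 9/9 = 1, a_2 = floor((27 + 27)/1) = 54.
  m_3 = 1*54 - 27 = 27, d_3 = (738 - 27^2)/1 = 9/1 = 9: (m_3, d_3) = (m_1, d_1) = (27, 9), so from here the quotients repeat a_1, a_2; the period length is 2.
So sqrt(738) = [27; (6, 54)] with period length k = 2.
k is even, so the fundamental solution of x^2 - 738y^2 = 1 is (p_{k-1}, q_{k-1}) = (p_1, q_1); compute convergents through index 1.
Convergents (p_i = a_i*p_{i-1} + p_{i-2}, q_i = a_i*q_{i-1} + q_{i-2} with p_{-2}=0, p_{-1}=1, q_{-2}=1, q_{-1}=0):
  i=0: a_0=27, p_0 = 27*1 + 0 = 27, q_0 = 27*0 + 1 = 1.
  i=1: a_1=6, p_1 = 6*27 + 1 = 163, q_1 = 6*1 + 0 = 6.
Check: 163^2 - 738*6^2 = 26569 - 26568 = 1, so (x, y) = (163, 6) solves the equation, and by the theorem it is the least positive solution.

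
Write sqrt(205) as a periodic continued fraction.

[14; (3, 6, 1, 4, 1, 6, 3, 28)]

Write x_i = (sqrt(205) + m_i)/d_i with (m_0, d_0) = (0, 1). a_0 = floor(sqrt(205)) = 14, since 14^2 = 196 <= 205 < 225 = 15^2.
Iterate m_{i+1} = d_i*a_i - m_i, d_{i+1} = (205 - m_{i+1}^2)/d_i, a_{i+1} = floor((a_0 + m_{i+1})/d_{i+1}):
  m_1 = 1*14 - 0 = 14, d_1 = (205 - 14^2)/1 = 9/1 = 9, a_1 = floor((14 + 14)/9) = 3.
  m_2 = 9*3 - 14 = 13, d_2 = (205 - 13^2)/9 = 36/9 = 4, a_2 = floor((14 + 13)/4) = 6.
  m_3 = 4*6 - 13 = 11, d_3 = (205 - 11^2)/4 = 84/4 = 21, a_3 = floor((14 + 11)/21) = 1.
  m_4 = 21*1 - 11 = 10, d_4 = (205 - 10^2)/21 = 105/21 = 5, a_4 = floor((14 + 10)/5) = 4.
  m_5 = 5*4 - 10 = 10, d_5 = (205 - 10^2)/5 = 105/5 = 21, a_5 = floor((14 + 10)/21) = 1.
  m_6 = 21*1 - 10 = 11, d_6 = (205 - 11^2)/21 = 84/21 = 4, a_6 = floor((14 + 11)/4) = 6.
  m_7 = 4*6 - 11 = 13, d_7 = (205 - 13^2)/4 = 36/4 = 9, a_7 = floor((14 + 13)/9) = 3.
  m_8 = 9*3 - 13 = 14, d_8 = (205 - 14^2)/9 = 9/9 = 1, a_8 = floor((14 + 14)/1) = 28.
  m_9 = 1*28 - 14 = 14, d_9 = (205 - 14^2)/1 = 9/1 = 9: (m_9, d_9) = (m_1, d_1) = (14, 9), so from here the quotients repeat a_1, ..., a_8; the period length is 8.
Hence the expansion of sqrt(205) is a_0 = 14 followed by the repeating block 3, 6, 1, 4, 1, 6, 3, 28 (period 8).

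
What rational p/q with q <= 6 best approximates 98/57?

7/4

Expand x = 98/57 as a continued fraction with the Euclidean algorithm:
  98 = 1*57 + 41, so a_0 = 1.
  57 = 1*41 + 16, so a_1 = 1.
  41 = 2*16 + 9, so a_2 = 2.
  16 = 1*9 + 7, so a_3 = 1.
  9 = 1*7 + 2, so a_4 = 1.
  7 = 3*2 + 1, so a_5 = 3.
  2 = 2*1 + 0, so a_6 = 2.
so x = [1; 1, 2, 1, 1, 3, 2].
Convergents (p_i = a_i*p_{i-1} + p_{i-2}, q_i = a_i*q_{i-1} + q_{i-2} with p_{-2}=0, p_{-1}=1, q_{-2}=1, q_{-1}=0), until the denominator exceeds 6:
  i=0: a_0=1, p_0 = 1*1 + 0 = 1, q_0 = 1*0 + 1 = 1.
  i=1: a_1=1, p_1 = 1*1 + 1 = 2, q_1 = 1*1 + 0 = 1.
  i=2: a_2=2, p_2 = 2*2 + 1 = 5, q_2 = 2*1 + 1 = 3.
  i=3: a_3=1, p_3 = 1*5 + 2 = 7, q_3 = 1*3 + 1 = 4.
  i=4: a_4=1, p_4 = 1*7 + 5 = 12, q_4 = 1*4 + 3 = 7.
q_4 = 7 > 6, so the last convergent with denominator <= 6 is p_3/q_3 = 7/4.
The closest fraction with denominator <= 6 is either p_3/q_3 or the intermediate fraction (k*p_3 + p_2)/(k*q_3 + q_2) with the largest k >= 1 whose denominator stays <= 6; these approach x as k grows, and every other convergent or intermediate fraction in range is farther away.
Largest k: floor((6 - q_2)/q_3) = floor((6 - 3)/4) = 0.
Since k = 0, no intermediate fraction beyond p_3/q_3 has denominator <= 6, so the convergent 7/4 is the closest (its error is |98*4 - 7*57|/(57*4) = 7/228).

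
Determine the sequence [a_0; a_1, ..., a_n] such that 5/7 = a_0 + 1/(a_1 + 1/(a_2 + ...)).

Run the Euclidean algorithm on 5 and 7; the successive quotients are the partial quotients a_0, a_1, ... (each step inverts the fractional part left over by the previous one):
  5 = 0*7 + 5, so a_0 = 0.
  7 = 1*5 + 2, so a_1 = 1.
  5 = 2*2 + 1, so a_2 = 2.
  2 = 2*1 + 0, so a_3 = 2.
The remainder reaches 0 after 4 divisions, so the expansion has 4 partial quotients, read off in order.

[0; 1, 2, 2]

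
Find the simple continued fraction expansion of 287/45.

[6; 2, 1, 1, 1, 5]

Run the Euclidean algorithm on 287 and 45; the successive quotients are the partial quotients a_0, a_1, ... (each step inverts the fractional part left over by the previous one):
  287 = 6*45 + 17, so a_0 = 6.
  45 = 2*17 + 11, so a_1 = 2.
  17 = 1*11 + 6, so a_2 = 1.
  11 = 1*6 + 5, so a_3 = 1.
  6 = 1*5 + 1, so a_4 = 1.
  5 = 5*1 + 0, so a_5 = 5.
The remainder reaches 0 after 6 divisions, so the expansion has 6 partial quotients, read off in order.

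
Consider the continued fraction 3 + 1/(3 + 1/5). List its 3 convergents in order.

3/1, 10/3, 53/16

Using the convergent recurrence p_i = a_i*p_{i-1} + p_{i-2}, q_i = a_i*q_{i-1} + q_{i-2} with p_{-2}=0, p_{-1}=1, q_{-2}=1, q_{-1}=0:
  i=0: a_0=3, p_0 = 3*1 + 0 = 3, q_0 = 3*0 + 1 = 1.
  i=1: a_1=3, p_1 = 3*3 + 1 = 10, q_1 = 3*1 + 0 = 3.
  i=2: a_2=5, p_2 = 5*10 + 3 = 53, q_2 = 5*3 + 1 = 16.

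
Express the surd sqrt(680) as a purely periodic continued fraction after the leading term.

[26; (13, 52)]

Write x_i = (sqrt(680) + m_i)/d_i with (m_0, d_0) = (0, 1). a_0 = floor(sqrt(680)) = 26, since 26^2 = 676 <= 680 < 729 = 27^2.
Iterate m_{i+1} = d_i*a_i - m_i, d_{i+1} = (680 - m_{i+1}^2)/d_i, a_{i+1} = floor((a_0 + m_{i+1})/d_{i+1}):
  m_1 = 1*26 - 0 = 26, d_1 = (680 - 26^2)/1 = 4/1 = 4, a_1 = floor((26 + 26)/4) = 13.
  m_2 = 4*13 - 26 = 26, d_2 = (680 - 26^2)/4 = 4/4 = 1, a_2 = floor((26 + 26)/1) = 52.
  m_3 = 1*52 - 26 = 26, d_3 = (680 - 26^2)/1 = 4/1 = 4: (m_3, d_3) = (m_1, d_1) = (26, 4), so from here the quotients repeat a_1, a_2; the period length is 2.
Hence the expansion of sqrt(680) is a_0 = 26 followed by the repeating block 13, 52 (period 2).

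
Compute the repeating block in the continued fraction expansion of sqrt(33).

[5; (1, 2, 1, 10)]

Write x_i = (sqrt(33) + m_i)/d_i with (m_0, d_0) = (0, 1). a_0 = floor(sqrt(33)) = 5, since 5^2 = 25 <= 33 < 36 = 6^2.
Iterate m_{i+1} = d_i*a_i - m_i, d_{i+1} = (33 - m_{i+1}^2)/d_i, a_{i+1} = floor((a_0 + m_{i+1})/d_{i+1}):
  m_1 = 1*5 - 0 = 5, d_1 = (33 - 5^2)/1 = 8/1 = 8, a_1 = floor((5 + 5)/8) = 1.
  m_2 = 8*1 - 5 = 3, d_2 = (33 - 3^2)/8 = 24/8 = 3, a_2 = floor((5 + 3)/3) = 2.
  m_3 = 3*2 - 3 = 3, d_3 = (33 - 3^2)/3 = 24/3 = 8, a_3 = floor((5 + 3)/8) = 1.
  m_4 = 8*1 - 3 = 5, d_4 = (33 - 5^2)/8 = 8/8 = 1, a_4 = floor((5 + 5)/1) = 10.
  m_5 = 1*10 - 5 = 5, d_5 = (33 - 5^2)/1 = 8/1 = 8: (m_5, d_5) = (m_1, d_1) = (5, 8), so from here the quotients repeat a_1, ..., a_4; the period length is 4.
Hence the expansion of sqrt(33) is a_0 = 5 followed by the repeating block 1, 2, 1, 10 (period 4).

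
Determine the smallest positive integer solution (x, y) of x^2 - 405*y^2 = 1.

First expand sqrt(405) as a continued fraction. With x_i = (sqrt(405) + m_i)/d_i and (m_0, d_0) = (0, 1): a_0 = floor(sqrt(405)) = 20, since 20^2 = 400 <= 405 < 441 = 21^2.
Iterate m_{i+1} = d_i*a_i - m_i, d_{i+1} = (405 - m_{i+1}^2)/d_i, a_{i+1} = floor((a_0 + m_{i+1})/d_{i+1}):
  m_1 = 1*20 - 0 = 20, d_1 = (405 - 20^2)/1 = 5/1 = 5, a_1 = floor((20 + 20)/5) = 8.
  m_2 = 5*8 - 20 = 20, d_2 = (405 - 20^2)/5 = 5/5 = 1, a_2 = floor((20 + 20)/1) = 40.
  m_3 = 1*40 - 20 = 20, d_3 = (405 - 20^2)/1 = 5/1 = 5: (m_3, d_3) = (m_1, d_1) = (20, 5), so from here the quotients repeat a_1, a_2; the period length is 2.
So sqrt(405) = [20; (8, 40)] with period length k = 2.
k is even, so the fundamental solution of x^2 - 405y^2 = 1 is (p_{k-1}, q_{k-1}) = (p_1, q_1); compute convergents through index 1.
Convergents (p_i = a_i*p_{i-1} + p_{i-2}, q_i = a_i*q_{i-1} + q_{i-2} with p_{-2}=0, p_{-1}=1, q_{-2}=1, q_{-1}=0):
  i=0: a_0=20, p_0 = 20*1 + 0 = 20, q_0 = 20*0 + 1 = 1.
  i=1: a_1=8, p_1 = 8*20 + 1 = 161, q_1 = 8*1 + 0 = 8.
Check: 161^2 - 405*8^2 = 25921 - 25920 = 1, so (x, y) = (161, 8) solves the equation, and by the theorem it is the least positive solution.

(x, y) = (161, 8)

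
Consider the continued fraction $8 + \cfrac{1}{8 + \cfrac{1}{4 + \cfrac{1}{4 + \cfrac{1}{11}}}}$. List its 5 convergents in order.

8/1, 65/8, 268/33, 1137/140, 12775/1573

Using the convergent recurrence p_i = a_i*p_{i-1} + p_{i-2}, q_i = a_i*q_{i-1} + q_{i-2} with p_{-2}=0, p_{-1}=1, q_{-2}=1, q_{-1}=0:
  i=0: a_0=8, p_0 = 8*1 + 0 = 8, q_0 = 8*0 + 1 = 1.
  i=1: a_1=8, p_1 = 8*8 + 1 = 65, q_1 = 8*1 + 0 = 8.
  i=2: a_2=4, p_2 = 4*65 + 8 = 268, q_2 = 4*8 + 1 = 33.
  i=3: a_3=4, p_3 = 4*268 + 65 = 1137, q_3 = 4*33 + 8 = 140.
  i=4: a_4=11, p_4 = 11*1137 + 268 = 12775, q_4 = 11*140 + 33 = 1573.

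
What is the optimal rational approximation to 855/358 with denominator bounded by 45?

Expand x = 855/358 as a continued fraction with the Euclidean algorithm:
  855 = 2*358 + 139, so a_0 = 2.
  358 = 2*139 + 80, so a_1 = 2.
  139 = 1*80 + 59, so a_2 = 1.
  80 = 1*59 + 21, so a_3 = 1.
  59 = 2*21 + 17, so a_4 = 2.
  21 = 1*17 + 4, so a_5 = 1.
  17 = 4*4 + 1, so a_6 = 4.
  4 = 4*1 + 0, so a_7 = 4.
so x = [2; 2, 1, 1, 2, 1, 4, 4].
Convergents (p_i = a_i*p_{i-1} + p_{i-2}, q_i = a_i*q_{i-1} + q_{i-2} with p_{-2}=0, p_{-1}=1, q_{-2}=1, q_{-1}=0), until the denominator exceeds 45:
  i=0: a_0=2, p_0 = 2*1 + 0 = 2, q_0 = 2*0 + 1 = 1.
  i=1: a_1=2, p_1 = 2*2 + 1 = 5, q_1 = 2*1 + 0 = 2.
  i=2: a_2=1, p_2 = 1*5 + 2 = 7, q_2 = 1*2 + 1 = 3.
  i=3: a_3=1, p_3 = 1*7 + 5 = 12, q_3 = 1*3 + 2 = 5.
  i=4: a_4=2, p_4 = 2*12 + 7 = 31, q_4 = 2*5 + 3 = 13.
  i=5: a_5=1, p_5 = 1*31 + 12 = 43, q_5 = 1*13 + 5 = 18.
  i=6: a_6=4, p_6 = 4*43 + 31 = 203, q_6 = 4*18 + 13 = 85.
q_6 = 85 > 45, so the last convergent with denominator <= 45 is p_5/q_5 = 43/18.
The closest fraction with denominator <= 45 is either p_5/q_5 or the intermediate fraction (k*p_5 + p_4)/(k*q_5 + q_4) with the largest k >= 1 whose denominator stays <= 45; these approach x as k grows, and every other convergent or intermediate fraction in range is farther away.
Largest k: floor((45 - q_4)/q_5) = floor((45 - 13)/18) = 1.
That gives (1*43 + 31)/(1*18 + 13) = 74/31.
Compare the errors: |x - 43/18| = |855*18 - 43*358|/(358*18) = 4/6444, and |x - 74/31| = |855*31 - 74*358|/(358*31) = 13/11098.
Cross-multiplying, 4*11098 = 44392 < 83772 = 13*6444, so 4/6444 is smaller: the convergent 43/18 is closer to x than 74/31.

43/18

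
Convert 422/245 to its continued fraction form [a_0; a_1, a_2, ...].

[1; 1, 2, 1, 1, 1, 1, 13]

Run the Euclidean algorithm on 422 and 245; the successive quotients are the partial quotients a_0, a_1, ... (each step inverts the fractional part left over by the previous one):
  422 = 1*245 + 177, so a_0 = 1.
  245 = 1*177 + 68, so a_1 = 1.
  177 = 2*68 + 41, so a_2 = 2.
  68 = 1*41 + 27, so a_3 = 1.
  41 = 1*27 + 14, so a_4 = 1.
  27 = 1*14 + 13, so a_5 = 1.
  14 = 1*13 + 1, so a_6 = 1.
  13 = 13*1 + 0, so a_7 = 13.
The remainder reaches 0 after 8 divisions, so the expansion has 8 partial quotients, read off in order.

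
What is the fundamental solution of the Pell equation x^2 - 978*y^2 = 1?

First expand sqrt(978) as a continued fraction. With x_i = (sqrt(978) + m_i)/d_i and (m_0, d_0) = (0, 1): a_0 = floor(sqrt(978)) = 31, since 31^2 = 961 <= 978 < 1024 = 32^2.
Iterate m_{i+1} = d_i*a_i - m_i, d_{i+1} = (978 - m_{i+1}^2)/d_i, a_{i+1} = floor((a_0 + m_{i+1})/d_{i+1}):
  m_1 = 1*31 - 0 = 31, d_1 = (978 - 31^2)/1 = 17/1 = 17, a_1 = floor((31 + 31)/17) = 3.
  m_2 = 17*3 - 31 = 20, d_2 = (978 - 20^2)/17 = 578/17 = 34, a_2 = floor((31 + 20)/34) = 1.
  m_3 = 34*1 - 20 = 14, d_3 = (978 - 14^2)/34 = 782/34 = 23, a_3 = floor((31 + 14)/23) = 1.
  m_4 = 23*1 - 14 = 9, d_4 = (978 - 9^2)/23 = 897/23 = 39, a_4 = floor((31 + 9)/39) = 1.
  m_5 = 39*1 - 9 = 30, d_5 = (978 - 30^2)/39 = 78/39 = 2, a_5 = floor((31 + 30)/2) = 30.
  m_6 = 2*30 - 30 = 30, d_6 = (978 - 30^2)/2 = 78/2 = 39, a_6 = floor((31 + 30)/39) = 1.
  m_7 = 39*1 - 30 = 9, d_7 = (978 - 9^2)/39 = 897/39 = 23, a_7 = floor((31 + 9)/23) = 1.
  m_8 = 23*1 - 9 = 14, d_8 = (978 - 14^2)/23 = 782/23 = 34, a_8 = floor((31 + 14)/34) = 1.
  m_9 = 34*1 - 14 = 20, d_9 = (978 - 20^2)/34 = 578/34 = 17, a_9 = floor((31 + 20)/17) = 3.
  m_10 = 17*3 - 20 = 31, d_10 = (978 - 31^2)/17 = 17/17 = 1, a_10 = floor((31 + 31)/1) = 62.
  m_11 = 1*62 - 31 = 31, d_11 = (978 - 31^2)/1 = 17/1 = 17: (m_11, d_11) = (m_1, d_1) = (31, 17), so from here the quotients repeat a_1, ..., a_10; the period length is 10.
So sqrt(978) = [31; (3, 1, 1, 1, 30, 1, 1, 1, 3, 62)] with period length k = 10.
k is even, so the fundamental solution of x^2 - 978y^2 = 1 is (p_{k-1}, q_{k-1}) = (p_9, q_9); compute convergents through index 9.
Convergents (p_i = a_i*p_{i-1} + p_{i-2}, q_i = a_i*q_{i-1} + q_{i-2} with p_{-2}=0, p_{-1}=1, q_{-2}=1, q_{-1}=0):
  i=0: a_0=31, p_0 = 31*1 + 0 = 31, q_0 = 31*0 + 1 = 1.
  i=1: a_1=3, p_1 = 3*31 + 1 = 94, q_1 = 3*1 + 0 = 3.
  i=2: a_2=1, p_2 = 1*94 + 31 = 125, q_2 = 1*3 + 1 = 4.
  i=3: a_3=1, p_3 = 1*125 + 94 = 219, q_3 = 1*4 + 3 = 7.
  i=4: a_4=1, p_4 = 1*219 + 125 = 344, q_4 = 1*7 + 4 = 11.
  i=5: a_5=30, p_5 = 30*344 + 219 = 10539, q_5 = 30*11 + 7 = 337.
  i=6: a_6=1, p_6 = 1*10539 + 344 = 10883, q_6 = 1*337 + 11 = 348.
  i=7: a_7=1, p_7 = 1*10883 + 10539 = 21422, q_7 = 1*348 + 337 = 685.
  i=8: a_8=1, p_8 = 1*21422 + 10883 = 32305, q_8 = 1*685 + 348 = 1033.
  i=9: a_9=3, p_9 = 3*32305 + 21422 = 118337, q_9 = 3*1033 + 685 = 3784.
Check: 118337^2 - 978*3784^2 = 14003645569 - 14003645568 = 1, so (x, y) = (118337, 3784) solves the equation, and by the theorem it is the least positive solution.

(x, y) = (118337, 3784)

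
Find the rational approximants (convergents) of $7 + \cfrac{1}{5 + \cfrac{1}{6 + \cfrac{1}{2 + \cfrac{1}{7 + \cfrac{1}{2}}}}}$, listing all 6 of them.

Using the convergent recurrence p_i = a_i*p_{i-1} + p_{i-2}, q_i = a_i*q_{i-1} + q_{i-2} with p_{-2}=0, p_{-1}=1, q_{-2}=1, q_{-1}=0:
  i=0: a_0=7, p_0 = 7*1 + 0 = 7, q_0 = 7*0 + 1 = 1.
  i=1: a_1=5, p_1 = 5*7 + 1 = 36, q_1 = 5*1 + 0 = 5.
  i=2: a_2=6, p_2 = 6*36 + 7 = 223, q_2 = 6*5 + 1 = 31.
  i=3: a_3=2, p_3 = 2*223 + 36 = 482, q_3 = 2*31 + 5 = 67.
  i=4: a_4=7, p_4 = 7*482 + 223 = 3597, q_4 = 7*67 + 31 = 500.
  i=5: a_5=2, p_5 = 2*3597 + 482 = 7676, q_5 = 2*500 + 67 = 1067.

7/1, 36/5, 223/31, 482/67, 3597/500, 7676/1067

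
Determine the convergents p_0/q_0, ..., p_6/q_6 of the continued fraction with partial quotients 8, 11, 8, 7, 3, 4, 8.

8/1, 89/11, 720/89, 5129/634, 16107/1991, 69557/8598, 572563/70775

Using the convergent recurrence p_i = a_i*p_{i-1} + p_{i-2}, q_i = a_i*q_{i-1} + q_{i-2} with p_{-2}=0, p_{-1}=1, q_{-2}=1, q_{-1}=0:
  i=0: a_0=8, p_0 = 8*1 + 0 = 8, q_0 = 8*0 + 1 = 1.
  i=1: a_1=11, p_1 = 11*8 + 1 = 89, q_1 = 11*1 + 0 = 11.
  i=2: a_2=8, p_2 = 8*89 + 8 = 720, q_2 = 8*11 + 1 = 89.
  i=3: a_3=7, p_3 = 7*720 + 89 = 5129, q_3 = 7*89 + 11 = 634.
  i=4: a_4=3, p_4 = 3*5129 + 720 = 16107, q_4 = 3*634 + 89 = 1991.
  i=5: a_5=4, p_5 = 4*16107 + 5129 = 69557, q_5 = 4*1991 + 634 = 8598.
  i=6: a_6=8, p_6 = 8*69557 + 16107 = 572563, q_6 = 8*8598 + 1991 = 70775.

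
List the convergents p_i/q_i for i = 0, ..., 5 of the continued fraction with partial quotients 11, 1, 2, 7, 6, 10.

Using the convergent recurrence p_i = a_i*p_{i-1} + p_{i-2}, q_i = a_i*q_{i-1} + q_{i-2} with p_{-2}=0, p_{-1}=1, q_{-2}=1, q_{-1}=0:
  i=0: a_0=11, p_0 = 11*1 + 0 = 11, q_0 = 11*0 + 1 = 1.
  i=1: a_1=1, p_1 = 1*11 + 1 = 12, q_1 = 1*1 + 0 = 1.
  i=2: a_2=2, p_2 = 2*12 + 11 = 35, q_2 = 2*1 + 1 = 3.
  i=3: a_3=7, p_3 = 7*35 + 12 = 257, q_3 = 7*3 + 1 = 22.
  i=4: a_4=6, p_4 = 6*257 + 35 = 1577, q_4 = 6*22 + 3 = 135.
  i=5: a_5=10, p_5 = 10*1577 + 257 = 16027, q_5 = 10*135 + 22 = 1372.

11/1, 12/1, 35/3, 257/22, 1577/135, 16027/1372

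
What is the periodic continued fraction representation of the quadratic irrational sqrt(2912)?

[53; (1, 25, 1, 106)]

Write x_i = (sqrt(2912) + m_i)/d_i with (m_0, d_0) = (0, 1). a_0 = floor(sqrt(2912)) = 53, since 53^2 = 2809 <= 2912 < 2916 = 54^2.
Iterate m_{i+1} = d_i*a_i - m_i, d_{i+1} = (2912 - m_{i+1}^2)/d_i, a_{i+1} = floor((a_0 + m_{i+1})/d_{i+1}):
  m_1 = 1*53 - 0 = 53, d_1 = (2912 - 53^2)/1 = 103/1 = 103, a_1 = floor((53 + 53)/103) = 1.
  m_2 = 103*1 - 53 = 50, d_2 = (2912 - 50^2)/103 = 412/103 = 4, a_2 = floor((53 + 50)/4) = 25.
  m_3 = 4*25 - 50 = 50, d_3 = (2912 - 50^2)/4 = 412/4 = 103, a_3 = floor((53 + 50)/103) = 1.
  m_4 = 103*1 - 50 = 53, d_4 = (2912 - 53^2)/103 = 103/103 = 1, a_4 = floor((53 + 53)/1) = 106.
  m_5 = 1*106 - 53 = 53, d_5 = (2912 - 53^2)/1 = 103/1 = 103: (m_5, d_5) = (m_1, d_1) = (53, 103), so from here the quotients repeat a_1, ..., a_4; the period length is 4.
Hence the expansion of sqrt(2912) is a_0 = 53 followed by the repeating block 1, 25, 1, 106 (period 4).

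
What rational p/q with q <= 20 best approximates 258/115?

9/4

Expand x = 258/115 as a continued fraction with the Euclidean algorithm:
  258 = 2*115 + 28, so a_0 = 2.
  115 = 4*28 + 3, so a_1 = 4.
  28 = 9*3 + 1, so a_2 = 9.
  3 = 3*1 + 0, so a_3 = 3.
so x = [2; 4, 9, 3].
Convergents (p_i = a_i*p_{i-1} + p_{i-2}, q_i = a_i*q_{i-1} + q_{i-2} with p_{-2}=0, p_{-1}=1, q_{-2}=1, q_{-1}=0), until the denominator exceeds 20:
  i=0: a_0=2, p_0 = 2*1 + 0 = 2, q_0 = 2*0 + 1 = 1.
  i=1: a_1=4, p_1 = 4*2 + 1 = 9, q_1 = 4*1 + 0 = 4.
  i=2: a_2=9, p_2 = 9*9 + 2 = 83, q_2 = 9*4 + 1 = 37.
q_2 = 37 > 20, so the last convergent with denominator <= 20 is p_1/q_1 = 9/4.
The closest fraction with denominator <= 20 is either p_1/q_1 or the intermediate fraction (k*p_1 + p_0)/(k*q_1 + q_0) with the largest k >= 1 whose denominator stays <= 20; these approach x as k grows, and every other convergent or intermediate fraction in range is farther away.
Largest k: floor((20 - q_0)/q_1) = floor((20 - 1)/4) = 4.
That gives (4*9 + 2)/(4*4 + 1) = 38/17.
Compare the errors: |x - 9/4| = |258*4 - 9*115|/(115*4) = 3/460, and |x - 38/17| = |258*17 - 38*115|/(115*17) = 16/1955.
Cross-multiplying, 3*1955 = 5865 < 7360 = 16*460, so 3/460 is smaller: the convergent 9/4 is closer to x than 38/17.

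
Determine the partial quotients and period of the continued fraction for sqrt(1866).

[43; (5, 14, 5, 86)]

Write x_i = (sqrt(1866) + m_i)/d_i with (m_0, d_0) = (0, 1). a_0 = floor(sqrt(1866)) = 43, since 43^2 = 1849 <= 1866 < 1936 = 44^2.
Iterate m_{i+1} = d_i*a_i - m_i, d_{i+1} = (1866 - m_{i+1}^2)/d_i, a_{i+1} = floor((a_0 + m_{i+1})/d_{i+1}):
  m_1 = 1*43 - 0 = 43, d_1 = (1866 - 43^2)/1 = 17/1 = 17, a_1 = floor((43 + 43)/17) = 5.
  m_2 = 17*5 - 43 = 42, d_2 = (1866 - 42^2)/17 = 102/17 = 6, a_2 = floor((43 + 42)/6) = 14.
  m_3 = 6*14 - 42 = 42, d_3 = (1866 - 42^2)/6 = 102/6 = 17, a_3 = floor((43 + 42)/17) = 5.
  m_4 = 17*5 - 42 = 43, d_4 = (1866 - 43^2)/17 = 17/17 = 1, a_4 = floor((43 + 43)/1) = 86.
  m_5 = 1*86 - 43 = 43, d_5 = (1866 - 43^2)/1 = 17/1 = 17: (m_5, d_5) = (m_1, d_1) = (43, 17), so from here the quotients repeat a_1, ..., a_4; the period length is 4.
Hence the expansion of sqrt(1866) is a_0 = 43 followed by the repeating block 5, 14, 5, 86 (period 4).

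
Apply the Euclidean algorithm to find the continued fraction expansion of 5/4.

Run the Euclidean algorithm on 5 and 4; the successive quotients are the partial quotients a_0, a_1, ... (each step inverts the fractional part left over by the previous one):
  5 = 1*4 + 1, so a_0 = 1.
  4 = 4*1 + 0, so a_1 = 4.
The remainder reaches 0 after 2 divisions, so the expansion has 2 partial quotients, read off in order.

[1; 4]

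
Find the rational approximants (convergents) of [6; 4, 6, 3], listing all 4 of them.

Using the convergent recurrence p_i = a_i*p_{i-1} + p_{i-2}, q_i = a_i*q_{i-1} + q_{i-2} with p_{-2}=0, p_{-1}=1, q_{-2}=1, q_{-1}=0:
  i=0: a_0=6, p_0 = 6*1 + 0 = 6, q_0 = 6*0 + 1 = 1.
  i=1: a_1=4, p_1 = 4*6 + 1 = 25, q_1 = 4*1 + 0 = 4.
  i=2: a_2=6, p_2 = 6*25 + 6 = 156, q_2 = 6*4 + 1 = 25.
  i=3: a_3=3, p_3 = 3*156 + 25 = 493, q_3 = 3*25 + 4 = 79.

6/1, 25/4, 156/25, 493/79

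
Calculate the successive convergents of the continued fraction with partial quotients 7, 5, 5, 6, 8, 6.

7/1, 36/5, 187/26, 1158/161, 9451/1314, 57864/8045

Using the convergent recurrence p_i = a_i*p_{i-1} + p_{i-2}, q_i = a_i*q_{i-1} + q_{i-2} with p_{-2}=0, p_{-1}=1, q_{-2}=1, q_{-1}=0:
  i=0: a_0=7, p_0 = 7*1 + 0 = 7, q_0 = 7*0 + 1 = 1.
  i=1: a_1=5, p_1 = 5*7 + 1 = 36, q_1 = 5*1 + 0 = 5.
  i=2: a_2=5, p_2 = 5*36 + 7 = 187, q_2 = 5*5 + 1 = 26.
  i=3: a_3=6, p_3 = 6*187 + 36 = 1158, q_3 = 6*26 + 5 = 161.
  i=4: a_4=8, p_4 = 8*1158 + 187 = 9451, q_4 = 8*161 + 26 = 1314.
  i=5: a_5=6, p_5 = 6*9451 + 1158 = 57864, q_5 = 6*1314 + 161 = 8045.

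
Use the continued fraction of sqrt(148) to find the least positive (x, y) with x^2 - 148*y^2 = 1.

(x, y) = (73, 6)

First expand sqrt(148) as a continued fraction. With x_i = (sqrt(148) + m_i)/d_i and (m_0, d_0) = (0, 1): a_0 = floor(sqrt(148)) = 12, since 12^2 = 144 <= 148 < 169 = 13^2.
Iterate m_{i+1} = d_i*a_i - m_i, d_{i+1} = (148 - m_{i+1}^2)/d_i, a_{i+1} = floor((a_0 + m_{i+1})/d_{i+1}):
  m_1 = 1*12 - 0 = 12, d_1 = (148 - 12^2)/1 = 4/1 = 4, a_1 = floor((12 + 12)/4) = 6.
  m_2 = 4*6 - 12 = 12, d_2 = (148 - 12^2)/4 = 4/4 = 1, a_2 = floor((12 + 12)/1) = 24.
  m_3 = 1*24 - 12 = 12, d_3 = (148 - 12^2)/1 = 4/1 = 4: (m_3, d_3) = (m_1, d_1) = (12, 4), so from here the quotients repeat a_1, a_2; the period length is 2.
So sqrt(148) = [12; (6, 24)] with period length k = 2.
k is even, so the fundamental solution of x^2 - 148y^2 = 1 is (p_{k-1}, q_{k-1}) = (p_1, q_1); compute convergents through index 1.
Convergents (p_i = a_i*p_{i-1} + p_{i-2}, q_i = a_i*q_{i-1} + q_{i-2} with p_{-2}=0, p_{-1}=1, q_{-2}=1, q_{-1}=0):
  i=0: a_0=12, p_0 = 12*1 + 0 = 12, q_0 = 12*0 + 1 = 1.
  i=1: a_1=6, p_1 = 6*12 + 1 = 73, q_1 = 6*1 + 0 = 6.
Check: 73^2 - 148*6^2 = 5329 - 5328 = 1, so (x, y) = (73, 6) solves the equation, and by the theorem it is the least positive solution.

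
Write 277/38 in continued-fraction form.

[7; 3, 2, 5]

Run the Euclidean algorithm on 277 and 38; the successive quotients are the partial quotients a_0, a_1, ... (each step inverts the fractional part left over by the previous one):
  277 = 7*38 + 11, so a_0 = 7.
  38 = 3*11 + 5, so a_1 = 3.
  11 = 2*5 + 1, so a_2 = 2.
  5 = 5*1 + 0, so a_3 = 5.
The remainder reaches 0 after 4 divisions, so the expansion has 4 partial quotients, read off in order.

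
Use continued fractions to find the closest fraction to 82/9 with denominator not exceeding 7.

Expand x = 82/9 as a continued fraction with the Euclidean algorithm:
  82 = 9*9 + 1, so a_0 = 9.
  9 = 9*1 + 0, so a_1 = 9.
so x = [9; 9].
Convergents (p_i = a_i*p_{i-1} + p_{i-2}, q_i = a_i*q_{i-1} + q_{i-2} with p_{-2}=0, p_{-1}=1, q_{-2}=1, q_{-1}=0), until the denominator exceeds 7:
  i=0: a_0=9, p_0 = 9*1 + 0 = 9, q_0 = 9*0 + 1 = 1.
  i=1: a_1=9, p_1 = 9*9 + 1 = 82, q_1 = 9*1 + 0 = 9.
q_1 = 9 > 7, so the last convergent with denominator <= 7 is p_0/q_0 = 9/1.
The closest fraction with denominator <= 7 is either p_0/q_0 or the intermediate fraction (k*p_0 + p_{-1})/(k*q_0 + q_{-1}) with the largest k >= 1 whose denominator stays <= 7; these approach x as k grows, and every other convergent or intermediate fraction in range is farther away.
Largest k: floor((7 - q_{-1})/q_0) = floor((7 - 0)/1) = 7 (using the seeds p_{-1} = 1, q_{-1} = 0).
That gives (7*9 + 1)/(7*1 + 0) = 64/7.
Compare the errors: |x - 9/1| = |82*1 - 9*9|/(9*1) = 1/9, and |x - 64/7| = |82*7 - 64*9|/(9*7) = 2/63.
Cross-multiplying, 2*9 = 18 < 63 = 1*63, so 2/63 is smaller: the intermediate fraction 64/7 is closer to x than 9/1.

64/7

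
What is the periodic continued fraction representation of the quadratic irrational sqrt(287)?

[16; (1, 15, 1, 32)]

Write x_i = (sqrt(287) + m_i)/d_i with (m_0, d_0) = (0, 1). a_0 = floor(sqrt(287)) = 16, since 16^2 = 256 <= 287 < 289 = 17^2.
Iterate m_{i+1} = d_i*a_i - m_i, d_{i+1} = (287 - m_{i+1}^2)/d_i, a_{i+1} = floor((a_0 + m_{i+1})/d_{i+1}):
  m_1 = 1*16 - 0 = 16, d_1 = (287 - 16^2)/1 = 31/1 = 31, a_1 = floor((16 + 16)/31) = 1.
  m_2 = 31*1 - 16 = 15, d_2 = (287 - 15^2)/31 = 62/31 = 2, a_2 = floor((16 + 15)/2) = 15.
  m_3 = 2*15 - 15 = 15, d_3 = (287 - 15^2)/2 = 62/2 = 31, a_3 = floor((16 + 15)/31) = 1.
  m_4 = 31*1 - 15 = 16, d_4 = (287 - 16^2)/31 = 31/31 = 1, a_4 = floor((16 + 16)/1) = 32.
  m_5 = 1*32 - 16 = 16, d_5 = (287 - 16^2)/1 = 31/1 = 31: (m_5, d_5) = (m_1, d_1) = (16, 31), so from here the quotients repeat a_1, ..., a_4; the period length is 4.
Hence the expansion of sqrt(287) is a_0 = 16 followed by the repeating block 1, 15, 1, 32 (period 4).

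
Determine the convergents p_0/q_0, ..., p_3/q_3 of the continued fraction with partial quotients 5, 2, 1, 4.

Using the convergent recurrence p_i = a_i*p_{i-1} + p_{i-2}, q_i = a_i*q_{i-1} + q_{i-2} with p_{-2}=0, p_{-1}=1, q_{-2}=1, q_{-1}=0:
  i=0: a_0=5, p_0 = 5*1 + 0 = 5, q_0 = 5*0 + 1 = 1.
  i=1: a_1=2, p_1 = 2*5 + 1 = 11, q_1 = 2*1 + 0 = 2.
  i=2: a_2=1, p_2 = 1*11 + 5 = 16, q_2 = 1*2 + 1 = 3.
  i=3: a_3=4, p_3 = 4*16 + 11 = 75, q_3 = 4*3 + 2 = 14.

5/1, 11/2, 16/3, 75/14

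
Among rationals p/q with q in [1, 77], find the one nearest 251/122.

72/35

Expand x = 251/122 as a continued fraction with the Euclidean algorithm:
  251 = 2*122 + 7, so a_0 = 2.
  122 = 17*7 + 3, so a_1 = 17.
  7 = 2*3 + 1, so a_2 = 2.
  3 = 3*1 + 0, so a_3 = 3.
so x = [2; 17, 2, 3].
Convergents (p_i = a_i*p_{i-1} + p_{i-2}, q_i = a_i*q_{i-1} + q_{i-2} with p_{-2}=0, p_{-1}=1, q_{-2}=1, q_{-1}=0), until the denominator exceeds 77:
  i=0: a_0=2, p_0 = 2*1 + 0 = 2, q_0 = 2*0 + 1 = 1.
  i=1: a_1=17, p_1 = 17*2 + 1 = 35, q_1 = 17*1 + 0 = 17.
  i=2: a_2=2, p_2 = 2*35 + 2 = 72, q_2 = 2*17 + 1 = 35.
  i=3: a_3=3, p_3 = 3*72 + 35 = 251, q_3 = 3*35 + 17 = 122.
q_3 = 122 > 77, so the last convergent with denominator <= 77 is p_2/q_2 = 72/35.
The closest fraction with denominator <= 77 is either p_2/q_2 or the intermediate fraction (k*p_2 + p_1)/(k*q_2 + q_1) with the largest k >= 1 whose denominator stays <= 77; these approach x as k grows, and every other convergent or intermediate fraction in range is farther away.
Largest k: floor((77 - q_1)/q_2) = floor((77 - 17)/35) = 1.
That gives (1*72 + 35)/(1*35 + 17) = 107/52.
Compare the errors: |x - 72/35| = |251*35 - 72*122|/(122*35) = 1/4270, and |x - 107/52| = |251*52 - 107*122|/(122*52) = 2/6344.
Cross-multiplying, 1*6344 = 6344 < 8540 = 2*4270, so 1/4270 is smaller: the convergent 72/35 is closer to x than 107/52.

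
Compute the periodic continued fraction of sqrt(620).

Write x_i = (sqrt(620) + m_i)/d_i with (m_0, d_0) = (0, 1). a_0 = floor(sqrt(620)) = 24, since 24^2 = 576 <= 620 < 625 = 25^2.
Iterate m_{i+1} = d_i*a_i - m_i, d_{i+1} = (620 - m_{i+1}^2)/d_i, a_{i+1} = floor((a_0 + m_{i+1})/d_{i+1}):
  m_1 = 1*24 - 0 = 24, d_1 = (620 - 24^2)/1 = 44/1 = 44, a_1 = floor((24 + 24)/44) = 1.
  m_2 = 44*1 - 24 = 20, d_2 = (620 - 20^2)/44 = 220/44 = 5, a_2 = floor((24 + 20)/5) = 8.
  m_3 = 5*8 - 20 = 20, d_3 = (620 - 20^2)/5 = 220/5 = 44, a_3 = floor((24 + 20)/44) = 1.
  m_4 = 44*1 - 20 = 24, d_4 = (620 - 24^2)/44 = 44/44 = 1, a_4 = floor((24 + 24)/1) = 48.
  m_5 = 1*48 - 24 = 24, d_5 = (620 - 24^2)/1 = 44/1 = 44: (m_5, d_5) = (m_1, d_1) = (24, 44), so from here the quotients repeat a_1, ..., a_4; the period length is 4.
Hence the expansion of sqrt(620) is a_0 = 24 followed by the repeating block 1, 8, 1, 48 (period 4).

[24; (1, 8, 1, 48)]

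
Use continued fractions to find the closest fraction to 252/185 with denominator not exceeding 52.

64/47

Expand x = 252/185 as a continued fraction with the Euclidean algorithm:
  252 = 1*185 + 67, so a_0 = 1.
  185 = 2*67 + 51, so a_1 = 2.
  67 = 1*51 + 16, so a_2 = 1.
  51 = 3*16 + 3, so a_3 = 3.
  16 = 5*3 + 1, so a_4 = 5.
  3 = 3*1 + 0, so a_5 = 3.
so x = [1; 2, 1, 3, 5, 3].
Convergents (p_i = a_i*p_{i-1} + p_{i-2}, q_i = a_i*q_{i-1} + q_{i-2} with p_{-2}=0, p_{-1}=1, q_{-2}=1, q_{-1}=0), until the denominator exceeds 52:
  i=0: a_0=1, p_0 = 1*1 + 0 = 1, q_0 = 1*0 + 1 = 1.
  i=1: a_1=2, p_1 = 2*1 + 1 = 3, q_1 = 2*1 + 0 = 2.
  i=2: a_2=1, p_2 = 1*3 + 1 = 4, q_2 = 1*2 + 1 = 3.
  i=3: a_3=3, p_3 = 3*4 + 3 = 15, q_3 = 3*3 + 2 = 11.
  i=4: a_4=5, p_4 = 5*15 + 4 = 79, q_4 = 5*11 + 3 = 58.
q_4 = 58 > 52, so the last convergent with denominator <= 52 is p_3/q_3 = 15/11.
The closest fraction with denominator <= 52 is either p_3/q_3 or the intermediate fraction (k*p_3 + p_2)/(k*q_3 + q_2) with the largest k >= 1 whose denominator stays <= 52; these approach x as k grows, and every other convergent or intermediate fraction in range is farther away.
Largest k: floor((52 - q_2)/q_3) = floor((52 - 3)/11) = 4.
That gives (4*15 + 4)/(4*11 + 3) = 64/47.
Compare the errors: |x - 15/11| = |252*11 - 15*185|/(185*11) = 3/2035, and |x - 64/47| = |252*47 - 64*185|/(185*47) = 4/8695.
Cross-multiplying, 4*2035 = 8140 < 26085 = 3*8695, so 4/8695 is smaller: the intermediate fraction 64/47 is closer to x than 15/11.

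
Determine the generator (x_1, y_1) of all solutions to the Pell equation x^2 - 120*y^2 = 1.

First expand sqrt(120) as a continued fraction. With x_i = (sqrt(120) + m_i)/d_i and (m_0, d_0) = (0, 1): a_0 = floor(sqrt(120)) = 10, since 10^2 = 100 <= 120 < 121 = 11^2.
Iterate m_{i+1} = d_i*a_i - m_i, d_{i+1} = (120 - m_{i+1}^2)/d_i, a_{i+1} = floor((a_0 + m_{i+1})/d_{i+1}):
  m_1 = 1*10 - 0 = 10, d_1 = (120 - 10^2)/1 = 20/1 = 20, a_1 = floor((10 + 10)/20) = 1.
  m_2 = 20*1 - 10 = 10, d_2 = (120 - 10^2)/20 = 20/20 = 1, a_2 = floor((10 + 10)/1) = 20.
  m_3 = 1*20 - 10 = 10, d_3 = (120 - 10^2)/1 = 20/1 = 20: (m_3, d_3) = (m_1, d_1) = (10, 20), so from here the quotients repeat a_1, a_2; the period length is 2.
So sqrt(120) = [10; (1, 20)] with period length k = 2.
k is even, so the fundamental solution of x^2 - 120y^2 = 1 is (p_{k-1}, q_{k-1}) = (p_1, q_1); compute convergents through index 1.
Convergents (p_i = a_i*p_{i-1} + p_{i-2}, q_i = a_i*q_{i-1} + q_{i-2} with p_{-2}=0, p_{-1}=1, q_{-2}=1, q_{-1}=0):
  i=0: a_0=10, p_0 = 10*1 + 0 = 10, q_0 = 10*0 + 1 = 1.
  i=1: a_1=1, p_1 = 1*10 + 1 = 11, q_1 = 1*1 + 0 = 1.
Check: 11^2 - 120*1^2 = 121 - 120 = 1, so (x, y) = (11, 1) solves the equation, and by the theorem it is the least positive solution.

(x, y) = (11, 1)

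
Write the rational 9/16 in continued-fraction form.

[0; 1, 1, 3, 2]

Run the Euclidean algorithm on 9 and 16; the successive quotients are the partial quotients a_0, a_1, ... (each step inverts the fractional part left over by the previous one):
  9 = 0*16 + 9, so a_0 = 0.
  16 = 1*9 + 7, so a_1 = 1.
  9 = 1*7 + 2, so a_2 = 1.
  7 = 3*2 + 1, so a_3 = 3.
  2 = 2*1 + 0, so a_4 = 2.
The remainder reaches 0 after 5 divisions, so the expansion has 5 partial quotients, read off in order.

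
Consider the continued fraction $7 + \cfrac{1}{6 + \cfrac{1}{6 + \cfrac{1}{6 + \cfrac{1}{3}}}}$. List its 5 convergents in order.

7/1, 43/6, 265/37, 1633/228, 5164/721

Using the convergent recurrence p_i = a_i*p_{i-1} + p_{i-2}, q_i = a_i*q_{i-1} + q_{i-2} with p_{-2}=0, p_{-1}=1, q_{-2}=1, q_{-1}=0:
  i=0: a_0=7, p_0 = 7*1 + 0 = 7, q_0 = 7*0 + 1 = 1.
  i=1: a_1=6, p_1 = 6*7 + 1 = 43, q_1 = 6*1 + 0 = 6.
  i=2: a_2=6, p_2 = 6*43 + 7 = 265, q_2 = 6*6 + 1 = 37.
  i=3: a_3=6, p_3 = 6*265 + 43 = 1633, q_3 = 6*37 + 6 = 228.
  i=4: a_4=3, p_4 = 3*1633 + 265 = 5164, q_4 = 3*228 + 37 = 721.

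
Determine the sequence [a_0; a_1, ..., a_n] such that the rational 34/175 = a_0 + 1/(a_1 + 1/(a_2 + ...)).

Run the Euclidean algorithm on 34 and 175; the successive quotients are the partial quotients a_0, a_1, ... (each step inverts the fractional part left over by the previous one):
  34 = 0*175 + 34, so a_0 = 0.
  175 = 5*34 + 5, so a_1 = 5.
  34 = 6*5 + 4, so a_2 = 6.
  5 = 1*4 + 1, so a_3 = 1.
  4 = 4*1 + 0, so a_4 = 4.
The remainder reaches 0 after 5 divisions, so the expansion has 5 partial quotients, read off in order.

[0; 5, 6, 1, 4]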